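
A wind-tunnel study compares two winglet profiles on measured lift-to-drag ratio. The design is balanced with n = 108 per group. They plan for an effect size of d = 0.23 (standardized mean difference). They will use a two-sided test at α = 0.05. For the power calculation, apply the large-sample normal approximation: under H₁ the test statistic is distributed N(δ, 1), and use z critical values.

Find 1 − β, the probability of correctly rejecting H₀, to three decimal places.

Noncentrality parameter: δ = d·√(n/2) = 0.23 × √(108/2) = 1.6901
Critical value for a two-sided test at α = 0.05: z_{α/2} = 1.960.
Power = Φ(δ − 1.960) + Φ(−δ − 1.960) = Φ(-0.270) + Φ(-3.650) = 0.3937 + 0.0001 = 0.3938.

Power ≈ 0.394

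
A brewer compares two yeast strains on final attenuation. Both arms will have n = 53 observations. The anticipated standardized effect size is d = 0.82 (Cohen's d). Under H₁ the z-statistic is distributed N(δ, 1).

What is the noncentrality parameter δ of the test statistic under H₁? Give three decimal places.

δ = d·√(n/2) = 0.82 × √(53/2) = 4.2212

δ ≈ 4.221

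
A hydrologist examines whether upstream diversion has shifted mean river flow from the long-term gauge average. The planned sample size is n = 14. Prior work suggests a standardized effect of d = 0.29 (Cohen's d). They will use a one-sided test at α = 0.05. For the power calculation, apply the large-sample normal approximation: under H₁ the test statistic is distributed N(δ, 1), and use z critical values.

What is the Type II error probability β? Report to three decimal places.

Noncentrality parameter: δ = d·√n = 0.29 × √14 = 1.0851
Critical value for a one-sided test at α = 0.05: z_α = 1.645.
Power = P(Z > 1.645 − δ) = Φ(-0.560) = 0.2878.
Type II error: β = 1 − power = 1 − 0.2878 = 0.7122.

β ≈ 0.712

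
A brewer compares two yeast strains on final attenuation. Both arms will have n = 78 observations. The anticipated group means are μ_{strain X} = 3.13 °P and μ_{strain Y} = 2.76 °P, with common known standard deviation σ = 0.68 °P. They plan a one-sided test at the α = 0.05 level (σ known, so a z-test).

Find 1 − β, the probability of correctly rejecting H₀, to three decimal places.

Power ≈ 0.960

Standardized effect: d = |μ_{strain X} − μ_{strain Y}| / σ = |3.13 − 2.76| / 0.68 = 0.5441
Noncentrality parameter: δ = d·√(n/2) = 0.5441 × √(78/2) = 3.3980
Critical value for a one-sided test at α = 0.05: z_α = 1.645.
Power = Φ(δ − 1.645) = Φ(1.753) = 0.9602.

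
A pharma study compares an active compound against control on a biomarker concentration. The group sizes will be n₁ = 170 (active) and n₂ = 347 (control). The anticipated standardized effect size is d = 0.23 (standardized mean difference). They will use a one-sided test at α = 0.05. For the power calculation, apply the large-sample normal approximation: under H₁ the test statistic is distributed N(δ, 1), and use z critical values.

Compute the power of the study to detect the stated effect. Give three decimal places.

Noncentrality parameter: δ = d / √(1/n₁ + 1/n₂) = 0.23 / √(1/170 + 1/347) = 2.4568
Critical value for a one-sided test at α = 0.05: z_α = 1.645.
Power = Φ(δ − 1.645) = Φ(0.812) = 0.7916.

Power ≈ 0.792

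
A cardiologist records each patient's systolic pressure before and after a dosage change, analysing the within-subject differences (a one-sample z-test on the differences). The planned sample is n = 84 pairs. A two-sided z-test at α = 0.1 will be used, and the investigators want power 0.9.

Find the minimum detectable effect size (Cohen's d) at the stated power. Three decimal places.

Required noncentrality: δ = z_{0.05} + z_{0.10} = 1.645 + 1.282 = 2.926.
(Lower-tail contribution to power is negligible for δ > 0.)
δ = d·√n ⇒ d = δ/√n = 2.926/√84 = 0.3193.

d ≈ 0.319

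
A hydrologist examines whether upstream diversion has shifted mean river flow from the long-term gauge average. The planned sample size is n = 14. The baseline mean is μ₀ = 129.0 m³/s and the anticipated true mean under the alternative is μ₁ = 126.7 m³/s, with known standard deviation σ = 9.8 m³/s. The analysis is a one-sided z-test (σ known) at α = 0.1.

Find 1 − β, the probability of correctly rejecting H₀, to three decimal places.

Standardized effect: d = |μ₁ − μ₀| / σ = |126.7 − 129.0| / 9.8 = 0.2347
Noncentrality parameter: δ = d·√n = 0.2347 × √14 = 0.8781
Critical value for a one-sided test at α = 0.1: z_α = 1.282.
Power = Φ(δ − 1.282) = Φ(-0.403) = 0.3433.

Power ≈ 0.343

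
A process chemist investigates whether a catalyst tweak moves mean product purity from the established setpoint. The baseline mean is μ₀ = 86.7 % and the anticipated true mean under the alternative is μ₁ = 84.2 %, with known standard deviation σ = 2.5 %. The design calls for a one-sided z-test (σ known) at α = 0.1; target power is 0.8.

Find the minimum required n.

Standardized effect: d = |μ₁ − μ₀| / σ = |84.2 − 86.7| / 2.5 = 1.0000
Set Φ(δ − 1.282) = 0.8; then δ − 1.282 = Φ⁻¹(0.8) = 0.842, giving δ = 2.123.
δ = d·√n ⇒ n = (δ/d)² = (2.123 / 1.0000)² = 4.51.
Rounding up, n = 5.

n = 5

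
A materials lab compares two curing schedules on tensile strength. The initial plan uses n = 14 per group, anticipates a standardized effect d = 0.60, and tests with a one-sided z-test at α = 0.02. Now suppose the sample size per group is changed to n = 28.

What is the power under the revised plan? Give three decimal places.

Power ≈ 0.576

With n = 28 per group: δ = d·√(n/2) = 0.60 × √(28/2) = 2.2450. Critical value z_{0.02} = 2.054.
Revised power = P(Z > 2.054 − δ) = Φ(0.191) = 0.5758.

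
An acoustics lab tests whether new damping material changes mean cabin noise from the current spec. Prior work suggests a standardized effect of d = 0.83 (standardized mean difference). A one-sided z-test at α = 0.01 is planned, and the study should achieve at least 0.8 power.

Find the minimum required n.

n = 15

For power 0.8 need Φ(δ − z_{0.01}) = 0.8, so δ = z_{0.01} + z_{0.20} = 2.326 + 0.842 = 3.168.
δ = d·√n ⇒ n = (δ/d)² = (3.168 / 0.83)² = 14.57.
Round up to the next whole unit.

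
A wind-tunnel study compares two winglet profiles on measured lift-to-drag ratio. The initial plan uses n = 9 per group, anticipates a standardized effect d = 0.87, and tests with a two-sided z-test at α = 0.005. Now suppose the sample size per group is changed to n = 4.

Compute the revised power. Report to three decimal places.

Power ≈ 0.057

With n = 4 per group: δ = d·√(n/2) = 0.87 × √(4/2) = 1.2304. Critical value z_{0.0025} = 2.807.
Revised power = Φ(δ − 2.807) + Φ(−δ − 2.807) = Φ(-1.577) + Φ(-4.037) = 0.0574 + 0.0000 = 0.0575.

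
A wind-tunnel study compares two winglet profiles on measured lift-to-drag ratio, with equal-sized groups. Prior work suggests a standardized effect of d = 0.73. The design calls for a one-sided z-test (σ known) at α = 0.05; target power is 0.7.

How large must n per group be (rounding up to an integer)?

For power 0.7 need Φ(δ − z_{0.05}) = 0.7, so δ = z_{0.05} + z_{0.30} = 1.645 + 0.524 = 2.169.
δ = d·√(n/2) ⇒ n = 2(δ/d)² = 2 × (2.169 / 0.73)² = 17.66.
Rounding up, n = 18 per group.

n = 18 per group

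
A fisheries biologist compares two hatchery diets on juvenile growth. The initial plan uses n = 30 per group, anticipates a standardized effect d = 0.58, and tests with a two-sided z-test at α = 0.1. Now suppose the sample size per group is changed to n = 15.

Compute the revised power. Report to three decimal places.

With n = 15 per group: δ = d·√(n/2) = 0.58 × √(15/2) = 1.5884. Critical value z_{0.05} = 1.645.
Revised power = Φ(δ − 1.645) + Φ(−δ − 1.645) = Φ(-0.056) + Φ(-3.233) = 0.4775 + 0.0006 = 0.4781.

Power ≈ 0.478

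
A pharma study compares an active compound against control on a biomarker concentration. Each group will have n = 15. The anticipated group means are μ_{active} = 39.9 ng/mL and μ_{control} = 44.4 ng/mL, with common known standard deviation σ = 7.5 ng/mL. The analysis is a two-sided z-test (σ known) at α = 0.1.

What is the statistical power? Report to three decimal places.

Power ≈ 0.500

Standardized effect: d = |μ_{active} − μ_{control}| / σ = |39.9 − 44.4| / 7.5 = 0.6000
Noncentrality parameter: δ = d·√(n/2) = 0.6000 × √(15/2) = 1.6432
Critical value for a two-sided test at α = 0.1: z_{α/2} = 1.645.
Power = Φ(δ − 1.645) + Φ(−δ − 1.645) = Φ(-0.002) + Φ(-3.288) = 0.4993 + 0.0005 = 0.4998.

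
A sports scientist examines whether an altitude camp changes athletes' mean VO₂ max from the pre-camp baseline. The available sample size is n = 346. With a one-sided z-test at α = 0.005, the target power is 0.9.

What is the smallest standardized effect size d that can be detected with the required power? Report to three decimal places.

d ≈ 0.207

Need Φ(δ − 2.576) = 0.9, so δ = 2.576 + 1.282 = 3.857.
δ = d·√n ⇒ d = δ/√n = 3.857/√346 = 0.2074.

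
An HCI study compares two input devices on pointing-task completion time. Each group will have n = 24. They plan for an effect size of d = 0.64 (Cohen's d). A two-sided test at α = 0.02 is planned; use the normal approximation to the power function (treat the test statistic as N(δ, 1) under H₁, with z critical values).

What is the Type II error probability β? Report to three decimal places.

β ≈ 0.544

Noncentrality parameter: δ = d·√(n/2) = 0.64 × √(24/2) = 2.2170
Critical value for a two-sided test at α = 0.02: z_{α/2} = 2.326.
Power = Φ(δ − 2.326) + Φ(−δ − 2.326) = Φ(-0.109) + Φ(-4.543) = 0.4565 + 0.0000 = 0.4565.
Type II error: β = 1 − power = 1 − 0.4565 = 0.5435.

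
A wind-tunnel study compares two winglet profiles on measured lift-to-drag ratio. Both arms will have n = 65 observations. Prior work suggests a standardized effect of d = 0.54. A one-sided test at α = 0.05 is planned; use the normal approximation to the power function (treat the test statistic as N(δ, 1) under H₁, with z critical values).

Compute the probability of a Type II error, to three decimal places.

Noncentrality parameter: δ = d·√(n/2) = 0.54 × √(65/2) = 3.0785
One-sided α = 0.05 → critical value z_{0.05} = 1.645.
Power = P(Z > 1.645 − δ) = Φ(1.434) = 0.9242.
Type II error: β = 1 − power = 1 − 0.9242 = 0.0758.

β ≈ 0.076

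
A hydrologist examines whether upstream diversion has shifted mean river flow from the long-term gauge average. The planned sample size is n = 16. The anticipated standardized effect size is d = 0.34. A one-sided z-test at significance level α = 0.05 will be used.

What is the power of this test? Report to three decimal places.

Power ≈ 0.388

Noncentrality parameter: λ = d·√n = 0.34 × √16 = 1.3600
One-sided α = 0.05 → critical value z_{0.05} = 1.645.
Power = P(Z > 1.645 − λ) = Φ(-0.285) = 0.3879.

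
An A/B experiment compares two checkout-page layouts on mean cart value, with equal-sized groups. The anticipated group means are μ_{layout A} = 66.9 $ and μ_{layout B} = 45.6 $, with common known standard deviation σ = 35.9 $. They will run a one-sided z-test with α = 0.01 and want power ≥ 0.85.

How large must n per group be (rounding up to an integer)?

Standardized effect: d = |μ_{layout A} − μ_{layout B}| / σ = |66.9 − 45.6| / 35.9 = 0.5933
Set Φ(δ − 2.326) = 0.85; then δ − 2.326 = Φ⁻¹(0.85) = 1.036, giving δ = 3.363.
δ = d·√(n/2) ⇒ n = 2(δ/d)² = 2 × (3.363 / 0.5933)² = 64.25.
Rounding up, n = 65 per group.

n = 65 per group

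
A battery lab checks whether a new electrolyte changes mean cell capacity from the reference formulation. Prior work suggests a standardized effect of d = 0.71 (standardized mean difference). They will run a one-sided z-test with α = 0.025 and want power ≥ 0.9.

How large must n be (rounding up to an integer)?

n = 21

Set Φ(δ − 1.960) = 0.9; then δ − 1.960 = Φ⁻¹(0.9) = 1.282, giving δ = 3.242.
δ = d·√n ⇒ n = (δ/d)² = (3.242 / 0.71)² = 20.84.
Rounding up, n = 21.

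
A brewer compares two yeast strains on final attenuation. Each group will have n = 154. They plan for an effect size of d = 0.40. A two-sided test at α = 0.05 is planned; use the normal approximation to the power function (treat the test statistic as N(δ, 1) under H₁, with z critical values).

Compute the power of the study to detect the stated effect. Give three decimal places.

Noncentrality parameter: δ = d·√(n/2) = 0.40 × √(154/2) = 3.5100
Two-sided α = 0.05 → critical value z_{0.025} = 1.960.
Power = Φ(δ − 1.960) + Φ(−δ − 1.960) = Φ(1.550) + Φ(-5.470) = 0.9394 + 0.0000 = 0.9394.

Power ≈ 0.939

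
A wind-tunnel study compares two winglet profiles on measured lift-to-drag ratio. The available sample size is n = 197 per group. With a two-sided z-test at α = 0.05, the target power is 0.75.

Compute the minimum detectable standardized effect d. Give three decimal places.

d ≈ 0.265

Required noncentrality: δ = z_{0.025} + z_{0.25} = 1.960 + 0.674 = 2.634.
(The second rejection-region term Φ(−δ − z_{α/2}) is negligible and dropped.)
δ = d·√(n/2) ⇒ d = δ/√(n/2) = 2.634/√(197/2) = 0.2654.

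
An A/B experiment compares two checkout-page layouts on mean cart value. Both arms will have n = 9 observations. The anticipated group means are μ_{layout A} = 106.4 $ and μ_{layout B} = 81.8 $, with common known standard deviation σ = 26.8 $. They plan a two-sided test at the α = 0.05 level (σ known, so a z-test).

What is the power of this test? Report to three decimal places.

Power ≈ 0.495

Standardized effect: d = |μ_{layout A} − μ_{layout B}| / σ = |106.4 − 81.8| / 26.8 = 0.9179
Noncentrality parameter: λ = d·√(n/2) = 0.9179 × √(9/2) = 1.9472
Two-sided α = 0.05 → critical value z_{0.025} = 1.960.
Power = Φ(λ − 1.960) + Φ(−λ − 1.960) = Φ(-0.013) + Φ(-3.907) = 0.4949 + 0.0000 = 0.4949.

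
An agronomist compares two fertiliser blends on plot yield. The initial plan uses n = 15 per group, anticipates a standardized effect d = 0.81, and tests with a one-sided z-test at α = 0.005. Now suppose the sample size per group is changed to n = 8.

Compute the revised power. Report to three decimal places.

Power ≈ 0.170

With n = 8 per group: δ = d·√(n/2) = 0.81 × √(8/2) = 1.6200. Critical value z_{0.005} = 2.576.
Revised power = Φ(δ − 2.576) = Φ(-0.956) = 0.1696.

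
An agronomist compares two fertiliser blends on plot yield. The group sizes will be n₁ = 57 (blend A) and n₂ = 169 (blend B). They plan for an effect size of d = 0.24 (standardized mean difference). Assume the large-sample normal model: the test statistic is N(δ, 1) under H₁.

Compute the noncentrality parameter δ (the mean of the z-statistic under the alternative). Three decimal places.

δ ≈ 1.567

The noncentrality parameter scales effect size by the design's sample-size factor: δ = d / √(1/n₁ + 1/n₂) = 0.24 / √(1/57 + 1/169) = 1.5669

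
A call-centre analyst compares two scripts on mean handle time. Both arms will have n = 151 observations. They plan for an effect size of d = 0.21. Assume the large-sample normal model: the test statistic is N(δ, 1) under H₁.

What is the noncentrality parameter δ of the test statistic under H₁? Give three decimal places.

The noncentrality parameter scales effect size by the design's sample-size factor: δ = d·√(n/2) = 0.21 × √(151/2) = 1.8247

δ ≈ 1.825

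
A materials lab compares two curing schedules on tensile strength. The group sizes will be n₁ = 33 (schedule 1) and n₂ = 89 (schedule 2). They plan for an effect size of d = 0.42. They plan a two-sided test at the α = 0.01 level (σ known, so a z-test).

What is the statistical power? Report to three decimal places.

Noncentrality parameter: δ = d / √(1/n₁ + 1/n₂) = 0.42 / √(1/33 + 1/89) = 2.0607
Critical value for a two-sided test at α = 0.01: z_{α/2} = 2.576.
Power = Φ(δ − 2.576) + Φ(−δ − 2.576) = Φ(-0.515) + Φ(-4.637) = 0.3032 + 0.0000 = 0.3032.

Power ≈ 0.303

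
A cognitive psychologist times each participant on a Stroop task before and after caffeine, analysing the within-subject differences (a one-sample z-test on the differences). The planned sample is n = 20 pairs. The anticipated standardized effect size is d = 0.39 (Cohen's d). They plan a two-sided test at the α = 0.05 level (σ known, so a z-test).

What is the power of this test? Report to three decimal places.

Power ≈ 0.415

Noncentrality parameter: δ = d·√n = 0.39 × √20 = 1.7441
Critical value for a two-sided test at α = 0.05: z_{α/2} = 1.960.
Power = Φ(δ − 1.960) + Φ(−δ − 1.960) = Φ(-0.216) + Φ(-3.704) = 0.4146 + 0.0001 = 0.4147.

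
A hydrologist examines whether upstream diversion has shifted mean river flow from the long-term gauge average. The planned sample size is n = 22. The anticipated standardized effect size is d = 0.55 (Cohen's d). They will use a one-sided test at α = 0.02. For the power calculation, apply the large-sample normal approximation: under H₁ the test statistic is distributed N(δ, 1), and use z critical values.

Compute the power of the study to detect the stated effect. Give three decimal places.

Noncentrality parameter: δ = d·√n = 0.55 × √22 = 2.5797
Critical value for a one-sided test at α = 0.02: z_α = 2.054.
Power = P(Z > 2.054 − δ) = Φ(0.526) = 0.7005.

Power ≈ 0.701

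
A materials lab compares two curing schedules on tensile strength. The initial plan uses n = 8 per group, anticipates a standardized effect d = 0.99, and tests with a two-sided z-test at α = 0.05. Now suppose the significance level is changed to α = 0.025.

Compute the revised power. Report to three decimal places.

δ = d·√(n/2) = 0.99 × √(8/2) = 1.9800 (unchanged). New critical value: z_{0.0125} = 2.241.
Revised power = Φ(δ − 2.241) + Φ(−δ − 2.241) = Φ(-0.261) + Φ(-4.221) = 0.3969 + 0.0000 = 0.3969.

Power ≈ 0.397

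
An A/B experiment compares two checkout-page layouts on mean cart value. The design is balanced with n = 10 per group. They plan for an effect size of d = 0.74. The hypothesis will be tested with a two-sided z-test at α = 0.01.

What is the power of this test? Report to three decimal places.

Power ≈ 0.179

Noncentrality parameter: δ = d·√(n/2) = 0.74 × √(10/2) = 1.6547
Two-sided α = 0.01 → critical value z_{0.005} = 2.576.
Power = Φ(δ − 2.576) + Φ(−δ − 2.576) = Φ(-0.921) + Φ(-4.231) = 0.1785 + 0.0000 = 0.1785.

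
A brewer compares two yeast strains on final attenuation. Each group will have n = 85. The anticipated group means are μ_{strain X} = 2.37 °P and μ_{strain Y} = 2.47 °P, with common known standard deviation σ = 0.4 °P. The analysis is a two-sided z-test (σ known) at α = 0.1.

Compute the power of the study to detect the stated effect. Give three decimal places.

Standardized effect: d = |μ_{strain X} − μ_{strain Y}| / σ = |2.37 − 2.47| / 0.4 = 0.2500
Noncentrality parameter: δ = d·√(n/2) = 0.2500 × √(85/2) = 1.6298
Critical value for a two-sided test at α = 0.1: z_{α/2} = 1.645.
Power = Φ(δ − 1.645) + Φ(−δ − 1.645) = Φ(-0.015) + Φ(-3.275) = 0.4940 + 0.0005 = 0.4945.

Power ≈ 0.495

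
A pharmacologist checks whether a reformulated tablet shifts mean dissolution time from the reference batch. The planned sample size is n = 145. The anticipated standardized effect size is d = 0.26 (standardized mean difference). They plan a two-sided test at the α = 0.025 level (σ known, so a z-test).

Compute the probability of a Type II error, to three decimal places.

Noncentrality parameter: δ = d·√n = 0.26 × √145 = 3.1308
Two-sided α = 0.025 → critical value z_{0.0125} = 2.241.
Power = Φ(δ − 2.241) + Φ(−δ − 2.241) = Φ(0.889) + Φ(-5.372) = 0.8131 + 0.0000 = 0.8131.
Type II error: β = 1 − power = 1 − 0.8131 = 0.1869.

β ≈ 0.187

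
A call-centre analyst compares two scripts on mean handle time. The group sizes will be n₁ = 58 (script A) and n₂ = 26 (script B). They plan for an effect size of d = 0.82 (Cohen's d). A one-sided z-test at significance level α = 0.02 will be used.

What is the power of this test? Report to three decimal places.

Noncentrality parameter: δ = d / √(1/n₁ + 1/n₂) = 0.82 / √(1/58 + 1/26) = 3.4744
Critical value for a one-sided test at α = 0.02: z_α = 2.054.
Power = Φ(δ − 2.054) = Φ(1.421) = 0.9223.

Power ≈ 0.922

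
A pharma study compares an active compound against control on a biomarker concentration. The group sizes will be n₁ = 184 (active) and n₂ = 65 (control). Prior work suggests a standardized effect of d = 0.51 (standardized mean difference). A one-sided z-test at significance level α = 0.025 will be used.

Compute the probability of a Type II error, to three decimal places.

β ≈ 0.058

Noncentrality parameter: δ = d / √(1/n₁ + 1/n₂) = 0.51 / √(1/184 + 1/65) = 3.5346
One-sided α = 0.025 → critical value z_{0.025} = 1.960.
Power = P(Z > 1.960 − δ) = Φ(1.575) = 0.9423.
Type II error: β = 1 − power = 1 − 0.9423 = 0.0577.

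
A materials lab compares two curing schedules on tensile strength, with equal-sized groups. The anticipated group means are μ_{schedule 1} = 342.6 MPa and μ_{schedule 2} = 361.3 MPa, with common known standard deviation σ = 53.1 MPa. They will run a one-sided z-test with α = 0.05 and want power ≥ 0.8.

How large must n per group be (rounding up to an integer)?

Standardized effect: d = |μ_{schedule 1} − μ_{schedule 2}| / σ = |342.6 − 361.3| / 53.1 = 0.3522
For power 0.8 need Φ(δ − z_{0.05}) = 0.8, so δ = z_{0.05} + z_{0.20} = 1.645 + 0.842 = 2.486.
δ = d·√(n/2) ⇒ n = 2(δ/d)² = 2 × (2.486 / 0.3522)² = 99.70.
Rounding up, n = 100 per group.

n = 100 per group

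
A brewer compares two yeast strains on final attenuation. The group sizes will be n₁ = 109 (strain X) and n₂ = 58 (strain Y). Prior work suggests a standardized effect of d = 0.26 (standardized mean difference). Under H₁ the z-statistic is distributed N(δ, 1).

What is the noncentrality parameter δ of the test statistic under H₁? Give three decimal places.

δ ≈ 1.600

δ = d / √(1/n₁ + 1/n₂) = 0.26 / √(1/109 + 1/58) = 1.5997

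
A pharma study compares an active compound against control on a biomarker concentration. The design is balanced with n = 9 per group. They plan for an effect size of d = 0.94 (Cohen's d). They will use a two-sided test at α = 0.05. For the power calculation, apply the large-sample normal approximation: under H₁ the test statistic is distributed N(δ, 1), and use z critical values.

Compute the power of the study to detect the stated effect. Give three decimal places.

Power ≈ 0.514

Noncentrality parameter: δ = d·√(n/2) = 0.94 × √(9/2) = 1.9940
Critical value for a two-sided test at α = 0.05: z_{α/2} = 1.960.
Power = Φ(δ − 1.960) + Φ(−δ − 1.960) = Φ(0.034) + Φ(-3.954) = 0.5136 + 0.0000 = 0.5136.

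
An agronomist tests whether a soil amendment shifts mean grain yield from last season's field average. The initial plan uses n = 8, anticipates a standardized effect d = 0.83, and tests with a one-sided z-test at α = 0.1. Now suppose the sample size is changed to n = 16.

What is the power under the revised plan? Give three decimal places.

Power ≈ 0.979

With n = 16: δ = d·√n = 0.83 × √16 = 3.3200. Critical value z_{0.1} = 1.282.
Revised power = P(Z > 1.282 − δ) = Φ(2.038) = 0.9792.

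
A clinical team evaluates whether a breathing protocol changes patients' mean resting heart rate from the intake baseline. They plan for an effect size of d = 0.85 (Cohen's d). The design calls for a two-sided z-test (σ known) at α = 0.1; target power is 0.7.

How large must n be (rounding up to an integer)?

n = 7

For power 0.7 need Φ(δ − z_{0.05}) = 0.7, so δ = z_{0.05} + z_{0.30} = 1.645 + 0.524 = 2.169.
(Ignoring the negligible lower-tail rejection probability gives the usual closed-form inversion.)
δ = d·√n ⇒ n = (δ/d)² = (2.169 / 0.85)² = 6.51.
Round up to the next whole unit.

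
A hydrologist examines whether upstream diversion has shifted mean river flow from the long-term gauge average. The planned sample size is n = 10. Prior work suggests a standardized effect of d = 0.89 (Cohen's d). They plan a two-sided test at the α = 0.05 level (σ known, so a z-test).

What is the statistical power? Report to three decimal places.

Power ≈ 0.804

Noncentrality parameter: δ = d·√n = 0.89 × √10 = 2.8144
Critical value for a two-sided test at α = 0.05: z_{α/2} = 1.960.
Power = Φ(δ − 1.960) + Φ(−δ − 1.960) = Φ(0.854) + Φ(-4.774) = 0.8036 + 0.0000 = 0.8036.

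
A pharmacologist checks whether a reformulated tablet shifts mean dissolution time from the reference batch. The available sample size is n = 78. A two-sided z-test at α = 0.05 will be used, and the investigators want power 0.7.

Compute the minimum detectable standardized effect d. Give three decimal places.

Required noncentrality: δ = z_{0.025} + z_{0.30} = 1.960 + 0.524 = 2.484.
(Lower-tail contribution to power is negligible for δ > 0.)
δ = d·√n ⇒ d = δ/√n = 2.484/√78 = 0.2813.

d ≈ 0.281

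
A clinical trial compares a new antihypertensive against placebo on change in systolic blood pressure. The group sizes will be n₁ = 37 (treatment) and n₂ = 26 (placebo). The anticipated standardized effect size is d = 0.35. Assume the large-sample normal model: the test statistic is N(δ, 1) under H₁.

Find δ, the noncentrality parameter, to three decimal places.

δ = d / √(1/n₁ + 1/n₂) = 0.35 / √(1/37 + 1/26) = 1.3677

δ ≈ 1.368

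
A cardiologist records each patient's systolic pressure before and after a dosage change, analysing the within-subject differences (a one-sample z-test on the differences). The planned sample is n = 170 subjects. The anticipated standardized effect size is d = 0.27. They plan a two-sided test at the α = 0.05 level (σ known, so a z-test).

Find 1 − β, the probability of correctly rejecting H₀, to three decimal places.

Noncentrality parameter: δ = d·√n = 0.27 × √170 = 3.5204
Critical value for a two-sided test at α = 0.05: z_{α/2} = 1.960.
Power = Φ(δ − 1.960) + Φ(−δ − 1.960) = Φ(1.560) + Φ(-5.480) = 0.9407 + 0.0000 = 0.9407.

Power ≈ 0.941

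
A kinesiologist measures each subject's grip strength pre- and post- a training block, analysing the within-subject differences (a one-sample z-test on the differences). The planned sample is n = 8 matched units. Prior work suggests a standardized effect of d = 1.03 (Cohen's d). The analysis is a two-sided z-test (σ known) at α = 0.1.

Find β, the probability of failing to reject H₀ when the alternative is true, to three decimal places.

β ≈ 0.102

Noncentrality parameter: δ = d·√n = 1.03 × √8 = 2.9133
Two-sided α = 0.1 → critical value z_{0.05} = 1.645.
Power = Φ(δ − 1.645) + Φ(−δ − 1.645) = Φ(1.268) + Φ(-4.558) = 0.8977 + 0.0000 = 0.8977.
Type II error: β = 1 − power = 1 − 0.8977 = 0.1023.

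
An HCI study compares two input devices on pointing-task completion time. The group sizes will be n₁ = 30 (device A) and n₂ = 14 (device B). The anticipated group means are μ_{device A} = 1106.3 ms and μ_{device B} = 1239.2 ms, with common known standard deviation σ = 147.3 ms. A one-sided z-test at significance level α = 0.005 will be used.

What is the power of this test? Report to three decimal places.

Standardized effect: d = |μ_{device A} − μ_{device B}| / σ = |1106.3 − 1239.2| / 147.3 = 0.9022
Noncentrality parameter: δ = d / √(1/n₁ + 1/n₂) = 0.9022 / √(1/30 + 1/14) = 2.7875
Critical value for a one-sided test at α = 0.005: z_α = 2.576.
Power = Φ(δ − 2.576) = Φ(0.212) = 0.5838.

Power ≈ 0.584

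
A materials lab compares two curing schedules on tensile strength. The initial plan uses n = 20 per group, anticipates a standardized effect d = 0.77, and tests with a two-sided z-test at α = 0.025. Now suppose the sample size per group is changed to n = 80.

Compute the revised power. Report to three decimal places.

With n = 80 per group: δ = d·√(n/2) = 0.77 × √(80/2) = 4.8699. Critical value z_{0.0125} = 2.241.
Revised power = Φ(δ − 2.241) + Φ(−δ − 2.241) = Φ(2.629) + Φ(-7.111) = 0.9957 + 0.0000 = 0.9957.

Power ≈ 0.996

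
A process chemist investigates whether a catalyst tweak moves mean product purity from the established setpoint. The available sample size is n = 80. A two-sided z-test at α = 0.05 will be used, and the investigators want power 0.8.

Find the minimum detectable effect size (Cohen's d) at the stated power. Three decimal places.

Need Φ(δ − 1.960) = 0.8, so δ = 1.960 + 0.842 = 2.802.
(The second rejection-region term Φ(−δ − z_{α/2}) is negligible and dropped.)
δ = d·√n ⇒ d = δ/√n = 2.802/√80 = 0.3132.

d ≈ 0.313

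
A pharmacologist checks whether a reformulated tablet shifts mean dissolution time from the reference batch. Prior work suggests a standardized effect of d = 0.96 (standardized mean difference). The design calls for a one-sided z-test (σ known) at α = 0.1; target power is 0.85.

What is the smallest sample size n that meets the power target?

n = 6

For power 0.85 need Φ(δ − z_{0.1}) = 0.85, so δ = z_{0.1} + z_{0.15} = 1.282 + 1.036 = 2.318.
δ = d·√n ⇒ n = (δ/d)² = (2.318 / 0.96)² = 5.83.
Round up to the next whole unit.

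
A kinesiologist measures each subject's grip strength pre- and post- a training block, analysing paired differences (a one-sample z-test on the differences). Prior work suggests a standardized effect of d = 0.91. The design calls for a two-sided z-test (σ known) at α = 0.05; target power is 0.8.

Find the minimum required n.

For power 0.8 need Φ(δ − z_{0.025}) = 0.8, so δ = z_{0.025} + z_{0.20} = 1.960 + 0.842 = 2.802.
(The Φ(−δ − z_{α/2}) term is vanishingly small for δ > 0 and is dropped in the standard sample-size formula.)
δ = d·√n ⇒ n = (δ/d)² = (2.802 / 0.91)² = 9.48.
Rounding up, n = 10.

n = 10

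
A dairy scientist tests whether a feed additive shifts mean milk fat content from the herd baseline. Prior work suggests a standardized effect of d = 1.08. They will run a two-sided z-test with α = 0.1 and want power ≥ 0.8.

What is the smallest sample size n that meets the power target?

n = 6

Set Φ(δ − 1.645) = 0.8; then δ − 1.645 = Φ⁻¹(0.8) = 0.842, giving δ = 2.486.
(For δ > 0 the lower-tail rejection region contributes negligibly to power, so the one-term inversion is standard.)
δ = d·√n ⇒ n = (δ/d)² = (2.486 / 1.08)² = 5.30.
Rounding up, n = 6.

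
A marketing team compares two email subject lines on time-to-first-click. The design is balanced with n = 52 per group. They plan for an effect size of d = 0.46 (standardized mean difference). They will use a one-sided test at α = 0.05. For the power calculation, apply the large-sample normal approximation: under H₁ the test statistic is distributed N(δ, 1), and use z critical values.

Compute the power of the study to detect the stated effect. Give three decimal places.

Noncentrality parameter: δ = d·√(n/2) = 0.46 × √(52/2) = 2.3455
One-sided α = 0.05 → critical value z_{0.05} = 1.645.
Power = Φ(δ − 1.645) = Φ(0.701) = 0.7583.

Power ≈ 0.758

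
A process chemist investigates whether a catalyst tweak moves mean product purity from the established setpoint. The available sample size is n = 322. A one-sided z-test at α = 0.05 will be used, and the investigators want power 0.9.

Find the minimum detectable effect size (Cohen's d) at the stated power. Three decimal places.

Required noncentrality: δ = z_{0.05} + z_{0.10} = 1.645 + 1.282 = 2.926.
δ = d·√n ⇒ d = δ/√n = 2.926/√322 = 0.1631.

d ≈ 0.163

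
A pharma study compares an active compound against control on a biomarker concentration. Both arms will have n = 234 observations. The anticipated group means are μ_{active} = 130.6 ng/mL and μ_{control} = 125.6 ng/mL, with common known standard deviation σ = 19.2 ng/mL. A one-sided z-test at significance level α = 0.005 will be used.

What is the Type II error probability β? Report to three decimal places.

β ≈ 0.405

Standardized effect: d = |μ_{active} − μ_{control}| / σ = |130.6 − 125.6| / 19.2 = 0.2604
Noncentrality parameter: δ = d·√(n/2) = 0.2604 × √(234/2) = 2.8168
Critical value for a one-sided test at α = 0.005: z_α = 2.576.
Power = Φ(δ − 2.576) = Φ(0.241) = 0.5952.
Type II error: β = 1 − power = 1 − 0.5952 = 0.4048.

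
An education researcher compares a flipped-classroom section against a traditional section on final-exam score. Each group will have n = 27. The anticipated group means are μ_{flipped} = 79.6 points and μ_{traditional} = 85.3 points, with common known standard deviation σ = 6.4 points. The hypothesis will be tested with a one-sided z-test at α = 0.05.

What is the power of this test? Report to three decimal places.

Standardized effect: d = |μ_{flipped} − μ_{traditional}| / σ = |79.6 − 85.3| / 6.4 = 0.8906
Noncentrality parameter: δ = d·√(n/2) = 0.8906 × √(27/2) = 3.2724
Critical value for a one-sided test at α = 0.05: z_α = 1.645.
Power = Φ(δ − 1.645) = Φ(1.628) = 0.9482.

Power ≈ 0.948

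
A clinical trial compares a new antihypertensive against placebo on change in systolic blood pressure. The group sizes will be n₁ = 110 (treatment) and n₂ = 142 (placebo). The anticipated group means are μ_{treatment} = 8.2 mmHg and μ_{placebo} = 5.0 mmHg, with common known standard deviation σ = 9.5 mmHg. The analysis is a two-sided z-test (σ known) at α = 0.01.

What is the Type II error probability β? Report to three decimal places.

β ≈ 0.470

Standardized effect: d = |μ_{treatment} − μ_{placebo}| / σ = |8.2 − 5.0| / 9.5 = 0.3368
Noncentrality parameter: δ = d / √(1/n₁ + 1/n₂) = 0.3368 / √(1/110 + 1/142) = 2.6520
Critical value for a two-sided test at α = 0.01: z_{α/2} = 2.576.
Power = Φ(δ − 2.576) + Φ(−δ − 2.576) = Φ(0.076) + Φ(-5.228) = 0.5303 + 0.0000 = 0.5303.
Type II error: β = 1 − power = 1 − 0.5303 = 0.4697.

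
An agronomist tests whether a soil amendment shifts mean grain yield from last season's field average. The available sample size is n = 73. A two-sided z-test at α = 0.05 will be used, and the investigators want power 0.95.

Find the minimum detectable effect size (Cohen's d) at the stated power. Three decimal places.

d ≈ 0.422

Need Φ(δ − 1.960) = 0.95, so δ = 1.960 + 1.645 = 3.605.
(Lower-tail contribution to power is negligible for δ > 0.)
δ = d·√n ⇒ d = δ/√n = 3.605/√73 = 0.4219.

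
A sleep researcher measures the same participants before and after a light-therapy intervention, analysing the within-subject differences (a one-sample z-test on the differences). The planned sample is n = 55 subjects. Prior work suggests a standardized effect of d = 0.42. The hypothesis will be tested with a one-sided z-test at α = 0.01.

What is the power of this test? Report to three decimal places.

Noncentrality parameter: δ = d·√n = 0.42 × √55 = 3.1148
Critical value for a one-sided test at α = 0.01: z_α = 2.326.
Power = Φ(δ − 2.326) = Φ(0.788) = 0.7848.

Power ≈ 0.785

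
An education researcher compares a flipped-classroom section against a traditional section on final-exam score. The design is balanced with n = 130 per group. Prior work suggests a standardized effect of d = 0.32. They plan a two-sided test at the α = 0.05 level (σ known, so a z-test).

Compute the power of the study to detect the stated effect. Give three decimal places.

Power ≈ 0.732

Noncentrality parameter: δ = d·√(n/2) = 0.32 × √(130/2) = 2.5799
Two-sided α = 0.05 → critical value z_{0.025} = 1.960.
Power = Φ(δ − 1.960) + Φ(−δ − 1.960) = Φ(0.620) + Φ(-4.540) = 0.7324 + 0.0000 = 0.7324.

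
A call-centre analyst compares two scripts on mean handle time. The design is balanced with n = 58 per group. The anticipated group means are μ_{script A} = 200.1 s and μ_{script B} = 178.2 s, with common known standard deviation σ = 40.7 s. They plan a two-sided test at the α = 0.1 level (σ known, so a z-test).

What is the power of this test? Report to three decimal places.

Power ≈ 0.895

Standardized effect: d = |μ_{script A} − μ_{script B}| / σ = |200.1 − 178.2| / 40.7 = 0.5381
Noncentrality parameter: δ = d·√(n/2) = 0.5381 × √(58/2) = 2.8977
Critical value for a two-sided test at α = 0.1: z_{α/2} = 1.645.
Power = Φ(δ − 1.645) + Φ(−δ − 1.645) = Φ(1.253) + Φ(-4.543) = 0.8949 + 0.0000 = 0.8949.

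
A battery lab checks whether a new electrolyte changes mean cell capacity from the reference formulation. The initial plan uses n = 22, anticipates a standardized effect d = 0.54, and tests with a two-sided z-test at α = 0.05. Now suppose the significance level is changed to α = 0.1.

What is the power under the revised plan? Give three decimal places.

δ = d·√n = 0.54 × √22 = 2.5328 (unchanged). New critical value: z_{0.05} = 1.645.
Revised power = Φ(δ − 1.645) + Φ(−δ − 1.645) = Φ(0.888) + Φ(-4.178) = 0.8127 + 0.0000 = 0.8127.

Power ≈ 0.813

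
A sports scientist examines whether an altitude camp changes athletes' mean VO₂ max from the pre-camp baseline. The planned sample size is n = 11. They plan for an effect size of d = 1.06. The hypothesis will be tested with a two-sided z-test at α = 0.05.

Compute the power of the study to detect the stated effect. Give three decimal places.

Noncentrality parameter: δ = d·√n = 1.06 × √11 = 3.5156
Critical value for a two-sided test at α = 0.05: z_{α/2} = 1.960.
Power = Φ(δ − 1.960) + Φ(−δ − 1.960) = Φ(1.556) + Φ(-5.476) = 0.9401 + 0.0000 = 0.9401.

Power ≈ 0.940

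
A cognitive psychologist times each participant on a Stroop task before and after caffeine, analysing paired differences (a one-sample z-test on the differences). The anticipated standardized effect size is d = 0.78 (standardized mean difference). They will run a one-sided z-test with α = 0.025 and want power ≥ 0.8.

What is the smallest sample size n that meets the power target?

For power 0.8 need Φ(δ − z_{0.025}) = 0.8, so δ = z_{0.025} + z_{0.20} = 1.960 + 0.842 = 2.802.
δ = d·√n ⇒ n = (δ/d)² = (2.802 / 0.78)² = 12.90.
Rounding up, n = 13.

n = 13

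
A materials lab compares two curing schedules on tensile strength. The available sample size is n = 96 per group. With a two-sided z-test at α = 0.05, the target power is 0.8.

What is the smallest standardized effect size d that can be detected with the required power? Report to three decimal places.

Required noncentrality: δ = z_{0.025} + z_{0.20} = 1.960 + 0.842 = 2.802.
(Lower-tail contribution to power is negligible for δ > 0.)
δ = d·√(n/2) ⇒ d = δ/√(n/2) = 2.802/√(96/2) = 0.4044.

d ≈ 0.404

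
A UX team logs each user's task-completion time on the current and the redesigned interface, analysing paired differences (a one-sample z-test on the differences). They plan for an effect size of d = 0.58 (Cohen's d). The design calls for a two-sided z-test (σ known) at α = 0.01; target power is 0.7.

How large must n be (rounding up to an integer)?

n = 29

For power 0.7 need Φ(δ − z_{0.005}) = 0.7, so δ = z_{0.005} + z_{0.30} = 2.576 + 0.524 = 3.100.
(Ignoring the negligible lower-tail rejection probability gives the usual closed-form inversion.)
δ = d·√n ⇒ n = (δ/d)² = (3.100 / 0.58)² = 28.57.
Round up to the next whole unit.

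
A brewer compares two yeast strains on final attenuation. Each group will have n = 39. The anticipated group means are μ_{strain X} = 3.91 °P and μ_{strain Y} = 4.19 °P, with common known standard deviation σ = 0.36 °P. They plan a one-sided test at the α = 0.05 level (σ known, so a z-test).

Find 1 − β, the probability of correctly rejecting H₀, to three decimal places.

Standardized effect: d = |μ_{strain X} − μ_{strain Y}| / σ = |3.91 − 4.19| / 0.36 = 0.7778
Noncentrality parameter: δ = d·√(n/2) = 0.7778 × √(39/2) = 3.4346
Critical value for a one-sided test at α = 0.05: z_α = 1.645.
Power = P(Z > 1.645 − δ) = Φ(1.790) = 0.9633.

Power ≈ 0.963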